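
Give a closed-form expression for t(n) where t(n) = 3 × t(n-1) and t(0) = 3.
Recurrence: t(n) = 3 × t(n-1), initial: t(0) = 3.
Each term is 3 times the previous, so this is geometric with ratio 3. After n steps: t(n) = t(0)·3ⁿ = 3·3ⁿ.

t(n) = 3·3ⁿ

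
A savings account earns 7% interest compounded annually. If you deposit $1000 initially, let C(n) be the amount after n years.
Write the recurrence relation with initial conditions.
Each year the balance grows by 7%, i.e. is multiplied by 1 + 7/100 = 1.07, so C(n) = 1.07 × C(n-1). The initial deposit gives C(0) = 1000.
Unrolling gives the closed form C(n) = 1000 × (1.07)ⁿ.

C(n) = 1.07 × C(n-1), C(0) = 1000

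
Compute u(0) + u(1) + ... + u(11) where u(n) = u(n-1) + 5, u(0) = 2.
Computing the sequence terms: 2, 7, 12, 17, 22, 27, 32, 37, 42, 47, 52, 57
Adding these values together:

354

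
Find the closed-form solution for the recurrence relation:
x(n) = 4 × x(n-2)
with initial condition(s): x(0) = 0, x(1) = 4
Recurrence: x(n) = 4 × x(n-2), initial: x(0) = 0, x(1) = 4.
Characteristic equation: r² - 4 = 0, which factors as (r - 2)(r + 2) = 0, so r = 2, -2. General solution x(n) = A·2ⁿ + B·(-2)ⁿ. From x(0) = 0: A + B = 0. From x(1) = 4: 2A - 2B = 4. Solving gives A = 1, B = -1.

x(n) = 2ⁿ - (-2)ⁿ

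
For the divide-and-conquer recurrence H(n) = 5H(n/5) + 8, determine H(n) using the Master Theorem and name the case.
Master Theorem template: H(n) = a·H(n/b) + f(n).
Here: a=5, b=5, f(n)=8
Compute log_b(a) = log_5(5) = 1.
f(n) = 8 = O(n^(1-ε)) with ε = 1. Case 1: H(n) = Θ(n^log_b(a)) = Θ(n).

Case 1: H(n) = Θ(n)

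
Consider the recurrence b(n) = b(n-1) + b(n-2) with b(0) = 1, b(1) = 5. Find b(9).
Computing the sequence terms:
1, 5, 6, 11, 17, 28, 45, 73, 118, 191

191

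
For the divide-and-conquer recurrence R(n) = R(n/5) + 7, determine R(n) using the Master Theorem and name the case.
Master Theorem template: R(n) = a·R(n/b) + f(n).
Here: a=1, b=5, f(n)=7
Compute log_b(a) = log_5(1) = 0.
f(n) = 7 = Θ(1). Case 2: R(n) = Θ(log n).

Case 2: R(n) = Θ(log n)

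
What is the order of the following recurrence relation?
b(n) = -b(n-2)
The order is the largest lag k for which b(n-k) appears. Here the deepest term is b(n-2), so the order is 2.

Order 2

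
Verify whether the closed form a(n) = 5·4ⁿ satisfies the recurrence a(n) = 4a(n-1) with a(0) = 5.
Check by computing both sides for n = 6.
From the recurrence with a(0) = 5:
  a(0) = 5, a(1) = 20, a(2) = 80, a(3) = 320, a(4) = 1280, a(5) = 5120, a(6) = 20480
  so the recurrence gives a(6) = 20480.
From the proposed closed form a(n) = 5·4ⁿ:
  a(6) = 20480.
Both sides give 20480 at n = 6, and the initial condition(s) match, so the closed form is consistent.

Yes, the closed form is correct.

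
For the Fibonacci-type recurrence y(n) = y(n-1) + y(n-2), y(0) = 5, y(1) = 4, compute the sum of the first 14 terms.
Computing the sequence terms: 5, 4, 9, 13, 22, 35, 57, 92, 149, 241, 390, 631, 1021, 1652
Adding these values together:

4321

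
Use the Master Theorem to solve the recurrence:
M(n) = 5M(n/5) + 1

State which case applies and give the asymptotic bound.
Master Theorem template: M(n) = a·M(n/b) + f(n).
Here: a=5, b=5, f(n)=1
Compute log_b(a) = log_5(5) = 1.
f(n) = 1 = O(n^(1-ε)) with ε = 1. Case 1: M(n) = Θ(n^log_b(a)) = Θ(n).

Case 1: M(n) = Θ(n)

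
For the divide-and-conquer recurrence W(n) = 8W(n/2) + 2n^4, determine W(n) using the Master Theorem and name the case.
Master Theorem template: W(n) = a·W(n/b) + f(n).
Here: a=8, b=2, f(n)=2n^4
Compute log_b(a) = log_2(8) = 3.
f(n) = 2n^4 = Ω(n^(3+ε)) with ε = 1, and the regularity condition holds (a·f(n/b) = (a/b^4)·f(n) with a/b^4 = 2^-1 < 1). Case 3: W(n) = Θ(f(n)) = Θ(n^4).

Case 3: W(n) = Θ(n^4)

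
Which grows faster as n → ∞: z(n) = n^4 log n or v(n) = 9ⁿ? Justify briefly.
Comparing growth rates:
Growth-rate hierarchy: log n ≺ any polynomial ≺ any exponential cⁿ (c>1) ≺ n! ≺ nⁿ.
exponential base 9 dominates polynomial degree 4 (with log factor) asymptotically.

v(n) grows faster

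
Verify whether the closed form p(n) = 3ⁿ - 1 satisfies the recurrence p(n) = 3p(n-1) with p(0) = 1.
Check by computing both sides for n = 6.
From the recurrence with p(0) = 1:
  p(0) = 1, p(1) = 3, p(2) = 9, p(3) = 27, p(4) = 81, p(5) = 243, p(6) = 729
  so the recurrence gives p(6) = 729.
From the proposed closed form p(n) = 3ⁿ - 1:
  p(6) = 728.
The recurrence gives 729 but the closed form gives 728, so the closed form does not satisfy the recurrence.

No, the closed form is incorrect.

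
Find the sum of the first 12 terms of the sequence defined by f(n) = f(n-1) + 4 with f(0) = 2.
Computing the sequence terms: 2, 6, 10, 14, 18, 22, 26, 30, 34, 38, 42, 46
Adding these values together:

288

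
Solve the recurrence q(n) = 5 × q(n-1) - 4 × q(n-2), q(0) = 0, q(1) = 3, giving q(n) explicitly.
Recurrence: q(n) = 5 × q(n-1) - 4 × q(n-2), initial: q(0) = 0, q(1) = 3.
Characteristic equation: r² - 5r + 4 = 0, which factors as (r - 4)(r - 1) = 0, so r = 4, 1. General solution q(n) = A·4ⁿ + B·1ⁿ. From q(0) = 0: A + B = 0. From q(1) = 3: 4A + 1B = 3. Solving gives A = 1, B = -1.

q(n) = 4ⁿ - 1ⁿ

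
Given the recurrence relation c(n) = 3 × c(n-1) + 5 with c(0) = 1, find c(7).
Computing step by step:
c(0) = 1
c(1) = 3 × 1 + 5 = 8
c(2) = 3 × 8 + 5 = 29
c(3) = 3 × 29 + 5 = 92
c(4) = 3 × 92 + 5 = 281
c(5) = 3 × 281 + 5 = 848
c(6) = 3 × 848 + 5 = 2549
c(7) = 3 × 2549 + 5 = 7652

7652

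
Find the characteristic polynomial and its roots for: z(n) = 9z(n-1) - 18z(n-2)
Substitute z(n) = rⁿ and divide through by rⁿ⁻²: r² - 9r + 18 = 0
Factor: (r - 3)(r - 6) = 0, so r = 3, 6.
General solution: z(n) = A·3ⁿ + B·6ⁿ

Characteristic: r² - 9r + 18 = 0, Roots: r = 3, 6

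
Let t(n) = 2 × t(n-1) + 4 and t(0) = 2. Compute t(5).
Computing step by step:
t(0) = 2
t(1) = 2 × 2 + 4 = 8
t(2) = 2 × 8 + 4 = 20
t(3) = 2 × 20 + 4 = 44
t(4) = 2 × 44 + 4 = 92
t(5) = 2 × 92 + 4 = 188

188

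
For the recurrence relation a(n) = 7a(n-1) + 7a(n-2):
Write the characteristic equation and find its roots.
Substitute a(n) = rⁿ and divide through by rⁿ⁻²: r² - 7r - 7 = 0
Discriminant: 7² + 4·7 = 77, not a perfect square, so by the quadratic formula r = (7 ± √77)/2.
General solution: a(n) = A·r₁ⁿ + B·r₂ⁿ where r₁,r₂ = (7 ± √77)/2

Characteristic: r² - 7r - 7 = 0, Roots: r = (7 ± √77)/2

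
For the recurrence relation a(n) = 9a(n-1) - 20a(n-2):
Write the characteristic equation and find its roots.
Substitute a(n) = rⁿ and divide through by rⁿ⁻²: r² - 9r + 20 = 0
Factor: (r - 4)(r - 5) = 0, so r = 4, 5.
General solution: a(n) = A·4ⁿ + B·5ⁿ

Characteristic: r² - 9r + 20 = 0, Roots: r = 4, 5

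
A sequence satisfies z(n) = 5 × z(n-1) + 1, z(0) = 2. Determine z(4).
Computing step by step:
z(0) = 2
z(1) = 5 × 2 + 1 = 11
z(2) = 5 × 11 + 1 = 56
z(3) = 5 × 56 + 1 = 281
z(4) = 5 × 281 + 1 = 1406

1406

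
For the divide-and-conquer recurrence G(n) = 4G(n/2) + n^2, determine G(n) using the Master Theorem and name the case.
Master Theorem template: G(n) = a·G(n/b) + f(n).
Here: a=4, b=2, f(n)=n^2
Compute log_b(a) = log_2(4) = 2.
f(n) = n^2 = Θ(n^2). Case 2: G(n) = Θ(n^2 log n).

Case 2: G(n) = Θ(n^2 log n)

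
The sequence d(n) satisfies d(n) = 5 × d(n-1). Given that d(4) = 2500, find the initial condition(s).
In general d(n) = 5ⁿ · d(0). At n = 4: d(0) = d(4) / 5^4 = 2500 / 625 = 4.

d(0) = 4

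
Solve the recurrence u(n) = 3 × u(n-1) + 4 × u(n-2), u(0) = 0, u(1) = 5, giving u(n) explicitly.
Recurrence: u(n) = 3 × u(n-1) + 4 × u(n-2), initial: u(0) = 0, u(1) = 5.
Characteristic equation: r² - 3r - 4 = 0, which factors as (r - 4)(r + 1) = 0, so r = 4, -1. General solution u(n) = A·4ⁿ + B·(-1)ⁿ. From u(0) = 0: A + B = 0. From u(1) = 5: 4A - 1B = 5. Solving gives A = 1, B = -1.

u(n) = 4ⁿ - (-1)ⁿ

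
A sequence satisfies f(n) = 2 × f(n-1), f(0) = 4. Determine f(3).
Computing step by step:
f(0) = 4
f(1) = 2 × 4 = 8
f(2) = 2 × 8 = 16
f(3) = 2 × 16 = 32

32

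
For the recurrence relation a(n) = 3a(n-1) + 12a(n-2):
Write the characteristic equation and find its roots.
Substitute a(n) = rⁿ and divide through by rⁿ⁻²: r² - 3r - 12 = 0
Discriminant: 3² + 4·12 = 57, not a perfect square, so by the quadratic formula r = (3 ± √57)/2.
General solution: a(n) = A·r₁ⁿ + B·r₂ⁿ where r₁,r₂ = (3 ± √57)/2

Characteristic: r² - 3r - 12 = 0, Roots: r = (3 ± √57)/2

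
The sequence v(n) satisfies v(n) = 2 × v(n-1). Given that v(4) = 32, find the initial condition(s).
In general v(n) = 2ⁿ · v(0). At n = 4: v(0) = v(4) / 2^4 = 32 / 16 = 2.

v(0) = 2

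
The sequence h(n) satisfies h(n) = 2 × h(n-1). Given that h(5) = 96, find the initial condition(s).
In general h(n) = 2ⁿ · h(0). At n = 5: h(0) = h(5) / 2^5 = 96 / 32 = 3.

h(0) = 3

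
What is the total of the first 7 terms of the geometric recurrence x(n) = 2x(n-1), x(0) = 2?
Computing the sequence terms: 2, 4, 8, 16, 32, 64, 128
Adding these values together:

254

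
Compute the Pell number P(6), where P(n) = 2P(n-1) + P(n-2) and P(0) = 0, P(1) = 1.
Computing the sequence terms:
0, 1, 2, 5, 12, 29, 70

70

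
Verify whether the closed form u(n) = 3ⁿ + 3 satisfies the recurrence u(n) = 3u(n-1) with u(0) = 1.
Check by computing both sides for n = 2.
From the recurrence with u(0) = 1:
  u(0) = 1, u(1) = 3, u(2) = 9
  so the recurrence gives u(2) = 9.
From the proposed closed form u(n) = 3ⁿ + 3:
  u(2) = 12.
The recurrence gives 9 but the closed form gives 12, so the closed form does not satisfy the recurrence.

No, the closed form is incorrect.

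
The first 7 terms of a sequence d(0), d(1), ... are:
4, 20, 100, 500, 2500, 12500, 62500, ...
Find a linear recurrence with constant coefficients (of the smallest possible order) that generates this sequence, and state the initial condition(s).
Look for the lowest-order linear relation among consecutive terms.
Observation: each term is 5× the previous.
Check at n=2: 5·20 = 100. ✓

d(n) = 5 × d(n-1), d(0) = 4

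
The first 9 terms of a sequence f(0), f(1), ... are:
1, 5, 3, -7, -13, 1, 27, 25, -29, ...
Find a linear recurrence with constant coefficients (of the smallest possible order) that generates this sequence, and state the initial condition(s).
Look for the lowest-order linear relation among consecutive terms.
Observation: f(n) - 1·f(n-1) - (-2)·f(n-2) = 0 holds for the shown terms, and no order-1 relation f(n) = α·f(n-1) + β fits.
Check at n=3: 1·3 + (-2)·5 = -7. ✓

f(n) = f(n-1) - 2f(n-2), f(0) = 1, f(1) = 5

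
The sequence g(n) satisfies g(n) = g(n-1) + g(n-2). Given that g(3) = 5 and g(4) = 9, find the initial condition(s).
Work backwards using g(k) = g(k+2) - g(k+1):
g(2) = g(4) - g(3) = 9 - 5 = 4
g(1) = g(3) - g(2) = 5 - 4 = 1
g(0) = g(2) - g(1) = 4 - 1 = 3

g(0) = 3, g(1) = 1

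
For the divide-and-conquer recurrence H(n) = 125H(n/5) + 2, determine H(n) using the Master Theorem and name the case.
Master Theorem template: H(n) = a·H(n/b) + f(n).
Here: a=125, b=5, f(n)=2
Compute log_b(a) = log_5(125) = 3.
f(n) = 2 = O(n^(3-ε)) with ε = 3. Case 1: H(n) = Θ(n^log_b(a)) = Θ(n^3).

Case 1: H(n) = Θ(n^3)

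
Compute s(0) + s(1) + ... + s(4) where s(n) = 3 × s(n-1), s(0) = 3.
Computing the sequence terms: 3, 9, 27, 81, 243
Adding these values together:

363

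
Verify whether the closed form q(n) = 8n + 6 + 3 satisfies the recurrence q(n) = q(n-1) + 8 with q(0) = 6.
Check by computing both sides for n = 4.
From the recurrence with q(0) = 6:
  q(0) = 6, q(1) = 14, q(2) = 22, q(3) = 30, q(4) = 38
  so the recurrence gives q(4) = 38.
From the proposed closed form q(n) = 8n + 6 + 3:
  q(4) = 41.
The recurrence gives 38 but the closed form gives 41, so the closed form does not satisfy the recurrence.

No, the closed form is incorrect.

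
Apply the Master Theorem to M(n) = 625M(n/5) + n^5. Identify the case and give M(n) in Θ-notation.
Master Theorem template: M(n) = a·M(n/b) + f(n).
Here: a=625, b=5, f(n)=n^5
Compute log_b(a) = log_5(625) = 4.
f(n) = n^5 = Ω(n^(4+ε)) with ε = 1, and the regularity condition holds (a·f(n/b) = (a/b^5)·f(n) with a/b^5 = 5^-1 < 1). Case 3: M(n) = Θ(f(n)) = Θ(n^5).

Case 3: M(n) = Θ(n^5)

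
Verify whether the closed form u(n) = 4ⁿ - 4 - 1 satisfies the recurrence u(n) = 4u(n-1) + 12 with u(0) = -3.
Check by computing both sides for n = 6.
From the recurrence with u(0) = -3:
  u(0) = -3, u(1) = 0, u(2) = 12, u(3) = 60, u(4) = 252, u(5) = 1020, u(6) = 4092
  so the recurrence gives u(6) = 4092.
From the proposed closed form u(n) = 4ⁿ - 4 - 1:
  u(6) = 4091.
The recurrence gives 4092 but the closed form gives 4091, so the closed form does not satisfy the recurrence.

No, the closed form is incorrect.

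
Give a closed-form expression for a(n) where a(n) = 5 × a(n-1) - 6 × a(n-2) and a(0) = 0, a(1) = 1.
Recurrence: a(n) = 5 × a(n-1) - 6 × a(n-2), initial: a(0) = 0, a(1) = 1.
Characteristic equation: r² - 5r + 6 = 0, which factors as (r - 3)(r - 2) = 0, so r = 3, 2. General solution a(n) = A·3ⁿ + B·2ⁿ. From a(0) = 0: A + B = 0. From a(1) = 1: 3A + 2B = 1. Solving gives A = 1, B = -1.

a(n) = 3ⁿ - 2ⁿ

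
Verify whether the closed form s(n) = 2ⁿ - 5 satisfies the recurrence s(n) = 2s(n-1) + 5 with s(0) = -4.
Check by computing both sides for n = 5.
From the recurrence with s(0) = -4:
  s(0) = -4, s(1) = -3, s(2) = -1, s(3) = 3, s(4) = 11, s(5) = 27
  so the recurrence gives s(5) = 27.
From the proposed closed form s(n) = 2ⁿ - 5:
  s(5) = 27.
Both sides give 27 at n = 5, and the initial condition(s) match, so the closed form is consistent.

Yes, the closed form is correct.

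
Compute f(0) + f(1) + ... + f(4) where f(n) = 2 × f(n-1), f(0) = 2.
Computing the sequence terms: 2, 4, 8, 16, 32
Adding these values together:

62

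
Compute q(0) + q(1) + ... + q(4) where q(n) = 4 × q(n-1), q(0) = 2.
Computing the sequence terms: 2, 8, 32, 128, 512
Adding these values together:

682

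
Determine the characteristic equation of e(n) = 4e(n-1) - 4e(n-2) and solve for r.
Substitute e(n) = rⁿ and divide through by rⁿ⁻²: r² - 4r + 4 = 0
Factor: (r - 2)² = 0, so r = 2 (double root).
General solution: e(n) = (A + Bn)·2ⁿ

Characteristic: r² - 4r + 4 = 0, Roots: r = 2 (double root)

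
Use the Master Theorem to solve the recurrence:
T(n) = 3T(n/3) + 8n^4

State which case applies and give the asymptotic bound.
Master Theorem template: T(n) = a·T(n/b) + f(n).
Here: a=3, b=3, f(n)=8n^4
Compute log_b(a) = log_3(3) = 1.
f(n) = 8n^4 = Ω(n^(1+ε)) with ε = 3, and the regularity condition holds (a·f(n/b) = (a/b^4)·f(n) with a/b^4 = 3^-3 < 1). Case 3: T(n) = Θ(f(n)) = Θ(n^4).

Case 3: T(n) = Θ(n^4)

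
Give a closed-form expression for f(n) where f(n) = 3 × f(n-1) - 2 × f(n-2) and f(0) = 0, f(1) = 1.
Recurrence: f(n) = 3 × f(n-1) - 2 × f(n-2), initial: f(0) = 0, f(1) = 1.
Characteristic equation: r² - 3r + 2 = 0, which factors as (r - 2)(r - 1) = 0, so r = 2, 1. General solution f(n) = A·2ⁿ + B·1ⁿ. From f(0) = 0: A + B = 0. From f(1) = 1: 2A + 1B = 1. Solving gives A = 1, B = -1.

f(n) = 2ⁿ - 1ⁿ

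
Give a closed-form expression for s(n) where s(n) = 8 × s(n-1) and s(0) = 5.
Recurrence: s(n) = 8 × s(n-1), initial: s(0) = 5.
Each term is 8 times the previous, so this is geometric with ratio 8. After n steps: s(n) = s(0)·8ⁿ = 5·8ⁿ.

s(n) = 5·8ⁿ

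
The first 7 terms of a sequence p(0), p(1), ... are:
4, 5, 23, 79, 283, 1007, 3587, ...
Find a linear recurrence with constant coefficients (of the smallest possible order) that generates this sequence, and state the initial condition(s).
Look for the lowest-order linear relation among consecutive terms.
Observation: p(n) - 3·p(n-1) - (2)·p(n-2) = 0 holds for the shown terms, and no order-1 relation p(n) = α·p(n-1) + β fits.
Check at n=3: 3·23 + (2)·5 = 79. ✓

p(n) = 3p(n-1) + 2p(n-2), p(0) = 4, p(1) = 5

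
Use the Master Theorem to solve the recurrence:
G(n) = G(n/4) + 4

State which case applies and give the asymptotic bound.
Master Theorem template: G(n) = a·G(n/b) + f(n).
Here: a=1, b=4, f(n)=4
Compute log_b(a) = log_4(1) = 0.
f(n) = 4 = Θ(1). Case 2: G(n) = Θ(log n).

Case 2: G(n) = Θ(log n)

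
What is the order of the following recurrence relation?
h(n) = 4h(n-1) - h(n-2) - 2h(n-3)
The order is the largest lag k for which h(n-k) appears. Here the deepest term is h(n-3), so the order is 3.

Order 3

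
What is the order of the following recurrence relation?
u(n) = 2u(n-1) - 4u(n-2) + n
The order is the largest lag k for which u(n-k) appears. Here the deepest term is u(n-2) (the n term is non-homogeneous and does not affect the order), so the order is 2.

Order 2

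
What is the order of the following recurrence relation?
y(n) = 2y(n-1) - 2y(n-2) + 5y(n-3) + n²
The order is the largest lag k for which y(n-k) appears. Here the deepest term is y(n-3) (the n² term is non-homogeneous and does not affect the order), so the order is 3.

Order 3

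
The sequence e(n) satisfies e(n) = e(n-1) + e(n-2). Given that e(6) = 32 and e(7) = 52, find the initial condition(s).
Work backwards using e(k) = e(k+2) - e(k+1):
e(5) = e(7) - e(6) = 52 - 32 = 20
e(4) = e(6) - e(5) = 32 - 20 = 12
e(3) = e(5) - e(4) = 20 - 12 = 8
e(2) = e(4) - e(3) = 12 - 8 = 4
e(1) = e(3) - e(2) = 8 - 4 = 4
e(0) = e(2) - e(1) = 4 - 4 = 0

e(0) = 0, e(1) = 4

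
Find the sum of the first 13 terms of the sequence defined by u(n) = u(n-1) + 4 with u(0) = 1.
Computing the sequence terms: 1, 5, 9, 13, 17, 21, 25, 29, 33, 37, 41, 45, 49
Adding these values together:

325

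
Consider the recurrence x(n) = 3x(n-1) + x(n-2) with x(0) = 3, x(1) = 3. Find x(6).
Computing the sequence terms:
3, 3, 12, 39, 129, 426, 1407

1407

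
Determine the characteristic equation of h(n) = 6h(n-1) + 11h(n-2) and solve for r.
Substitute h(n) = rⁿ and divide through by rⁿ⁻²: r² - 6r - 11 = 0
Discriminant: 6² + 4·11 = 80, not a perfect square, so by the quadratic formula r = (6 ± √80)/2.
General solution: h(n) = A·r₁ⁿ + B·r₂ⁿ where r₁,r₂ = (6 ± √80)/2

Characteristic: r² - 6r - 11 = 0, Roots: r = (6 ± √80)/2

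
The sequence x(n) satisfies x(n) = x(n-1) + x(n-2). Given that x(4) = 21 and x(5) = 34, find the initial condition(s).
Work backwards using x(k) = x(k+2) - x(k+1):
x(3) = x(5) - x(4) = 34 - 21 = 13
x(2) = x(4) - x(3) = 21 - 13 = 8
x(1) = x(3) - x(2) = 13 - 8 = 5
x(0) = x(2) - x(1) = 8 - 5 = 3

x(0) = 3, x(1) = 5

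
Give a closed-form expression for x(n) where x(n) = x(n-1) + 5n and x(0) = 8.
Recurrence: x(n) = x(n-1) + 5n, initial: x(0) = 8.
Telescoping: x(n) = x(0) + 5·Σᵢ₌₁ⁿ i = 8 + 5·n(n+1)/2.

x(n) = 5·n(n+1)/2 + 8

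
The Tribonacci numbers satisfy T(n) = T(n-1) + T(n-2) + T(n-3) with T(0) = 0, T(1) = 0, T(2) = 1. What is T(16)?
Computing the sequence terms:
0, 0, 1, 1, 2, 4, 7, 13, 24, 44, 81, 149, 274, 504, 927, 1705, 3136

3136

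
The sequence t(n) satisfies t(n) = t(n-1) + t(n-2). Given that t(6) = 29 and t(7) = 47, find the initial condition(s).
Work backwards using t(k) = t(k+2) - t(k+1):
t(5) = t(7) - t(6) = 47 - 29 = 18
t(4) = t(6) - t(5) = 29 - 18 = 11
t(3) = t(5) - t(4) = 18 - 11 = 7
t(2) = t(4) - t(3) = 11 - 7 = 4
t(1) = t(3) - t(2) = 7 - 4 = 3
t(0) = t(2) - t(1) = 4 - 3 = 1

t(0) = 1, t(1) = 3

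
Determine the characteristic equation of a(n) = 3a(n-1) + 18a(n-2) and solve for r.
Substitute a(n) = rⁿ and divide through by rⁿ⁻²: r² - 3r - 18 = 0
Factor: (r - 6)(r + 3) = 0, so r = 6, -3.
General solution: a(n) = A·6ⁿ + B·(-3)ⁿ

Characteristic: r² - 3r - 18 = 0, Roots: r = 6, -3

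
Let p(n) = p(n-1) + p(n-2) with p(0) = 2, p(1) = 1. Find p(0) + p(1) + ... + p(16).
Computing the sequence terms: 2, 1, 3, 4, 7, 11, 18, 29, 47, 76, 123, 199, 322, 521, 843, 1364, 2207
Adding these values together:

5777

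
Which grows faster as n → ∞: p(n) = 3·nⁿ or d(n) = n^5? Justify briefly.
Comparing growth rates:
Growth-rate hierarchy: log n ≺ any polynomial ≺ any exponential cⁿ (c>1) ≺ n! ≺ nⁿ.
super-exponential nⁿ dominates polynomial degree 5 asymptotically.

p(n) grows faster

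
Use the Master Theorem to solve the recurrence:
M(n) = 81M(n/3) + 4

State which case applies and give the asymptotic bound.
Master Theorem template: M(n) = a·M(n/b) + f(n).
Here: a=81, b=3, f(n)=4
Compute log_b(a) = log_3(81) = 4.
f(n) = 4 = O(n^(4-ε)) with ε = 4. Case 1: M(n) = Θ(n^log_b(a)) = Θ(n^4).

Case 1: M(n) = Θ(n^4)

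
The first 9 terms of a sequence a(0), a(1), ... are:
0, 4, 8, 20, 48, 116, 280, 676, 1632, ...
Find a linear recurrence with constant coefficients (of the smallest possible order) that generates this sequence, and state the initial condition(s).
Look for the lowest-order linear relation among consecutive terms.
Observation: a(n) - 2·a(n-1) - (1)·a(n-2) = 0 holds for the shown terms, and no order-1 relation a(n) = α·a(n-1) + β fits.
Check at n=3: 2·8 + (1)·4 = 20. ✓

a(n) = 2a(n-1) + a(n-2), a(0) = 0, a(1) = 4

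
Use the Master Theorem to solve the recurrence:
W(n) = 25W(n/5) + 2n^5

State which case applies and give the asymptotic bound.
Master Theorem template: W(n) = a·W(n/b) + f(n).
Here: a=25, b=5, f(n)=2n^5
Compute log_b(a) = log_5(25) = 2.
f(n) = 2n^5 = Ω(n^(2+ε)) with ε = 3, and the regularity condition holds (a·f(n/b) = (a/b^5)·f(n) with a/b^5 = 5^-3 < 1). Case 3: W(n) = Θ(f(n)) = Θ(n^5).

Case 3: W(n) = Θ(n^5)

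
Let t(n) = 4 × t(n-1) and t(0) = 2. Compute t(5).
Computing step by step:
t(0) = 2
t(1) = 4 × 2 = 8
t(2) = 4 × 8 = 32
t(3) = 4 × 32 = 128
t(4) = 4 × 128 = 512
t(5) = 4 × 512 = 2048

2048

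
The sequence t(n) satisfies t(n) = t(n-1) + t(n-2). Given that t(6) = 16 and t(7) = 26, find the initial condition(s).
Work backwards using t(k) = t(k+2) - t(k+1):
t(5) = t(7) - t(6) = 26 - 16 = 10
t(4) = t(6) - t(5) = 16 - 10 = 6
t(3) = t(5) - t(4) = 10 - 6 = 4
t(2) = t(4) - t(3) = 6 - 4 = 2
t(1) = t(3) - t(2) = 4 - 2 = 2
t(0) = t(2) - t(1) = 2 - 2 = 0

t(0) = 0, t(1) = 2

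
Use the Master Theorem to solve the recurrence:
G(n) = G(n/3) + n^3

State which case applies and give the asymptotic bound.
Master Theorem template: G(n) = a·G(n/b) + f(n).
Here: a=1, b=3, f(n)=n^3
Compute log_b(a) = log_3(1) = 0.
f(n) = n^3 = Ω(n^(0+ε)) with ε = 3, and the regularity condition holds (a·f(n/b) = (a/b^3)·f(n) with a/b^3 = 3^-3 < 1). Case 3: G(n) = Θ(f(n)) = Θ(n^3).

Case 3: G(n) = Θ(n^3)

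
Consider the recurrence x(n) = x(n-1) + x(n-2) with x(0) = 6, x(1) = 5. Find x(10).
Computing the sequence terms:
6, 5, 11, 16, 27, 43, 70, 113, 183, 296, 479

479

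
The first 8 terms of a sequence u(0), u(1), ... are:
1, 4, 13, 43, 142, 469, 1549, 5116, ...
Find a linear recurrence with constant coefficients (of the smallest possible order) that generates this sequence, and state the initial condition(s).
Look for the lowest-order linear relation among consecutive terms.
Observation: u(n) - 3·u(n-1) - (1)·u(n-2) = 0 holds for the shown terms, and no order-1 relation u(n) = α·u(n-1) + β fits.
Check at n=3: 3·13 + (1)·4 = 43. ✓

u(n) = 3u(n-1) + u(n-2), u(0) = 1, u(1) = 4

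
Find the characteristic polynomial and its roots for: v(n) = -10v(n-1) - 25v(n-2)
Substitute v(n) = rⁿ and divide through by rⁿ⁻²: r² + 10r + 25 = 0
Factor: (r + 5)² = 0, so r = -5 (double root).
General solution: v(n) = (A + Bn)·(-5)ⁿ

Characteristic: r² + 10r + 25 = 0, Roots: r = -5 (double root)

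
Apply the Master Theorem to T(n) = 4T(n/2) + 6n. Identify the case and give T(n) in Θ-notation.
Master Theorem template: T(n) = a·T(n/b) + f(n).
Here: a=4, b=2, f(n)=6n
Compute log_b(a) = log_2(4) = 2.
f(n) = 6n = O(n^(2-ε)) with ε = 1. Case 1: T(n) = Θ(n^log_b(a)) = Θ(n^2).

Case 1: T(n) = Θ(n^2)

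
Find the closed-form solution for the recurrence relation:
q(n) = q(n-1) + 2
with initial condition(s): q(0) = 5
Recurrence: q(n) = q(n-1) + 2, initial: q(0) = 5.
Each step adds 2, so q(n) = q(0) + 2n = 2n + 5.

q(n) = 2n + 5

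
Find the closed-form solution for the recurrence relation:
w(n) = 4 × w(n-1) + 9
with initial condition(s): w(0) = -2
Recurrence: w(n) = 4 × w(n-1) + 9, initial: w(0) = -2.
Try w(n) = A·4ⁿ + C. Substituting: A·4ⁿ + C = 4(A·4ⁿ⁻¹ + C) + 9 = A·4ⁿ + 4C + 9, so C = 4C + 9, giving C = -3. Then w(0) = A - 3 = -2 gives A = 1.

w(n) = 4ⁿ - 3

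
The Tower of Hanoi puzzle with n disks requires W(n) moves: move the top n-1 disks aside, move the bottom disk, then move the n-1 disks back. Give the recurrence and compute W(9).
Moving n disks = move the top n-1 disks aside (W(n-1) moves) + move the largest disk (1 move) + move the n-1 disks back on top (W(n-1) moves), so W(n) = 2W(n-1) + 1, with W(1) = 1 (a single disk takes one move).
First terms: 1, 3, 7, 15, 31, 63, … — each is one less than a power of 2. Indeed W(n) + 1 = 2(W(n-1) + 1) with W(1) + 1 = 2, so W(n) + 1 = 2ⁿ and W(n) = 2ⁿ - 1.
Hence W(9) = 2^9 - 1 = 512 - 1 = 511.

W(n) = 2W(n-1) + 1, W(1) = 1; W(9) = 511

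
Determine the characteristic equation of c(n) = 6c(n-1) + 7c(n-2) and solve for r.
Substitute c(n) = rⁿ and divide through by rⁿ⁻²: r² - 6r - 7 = 0
Factor: (r - 7)(r + 1) = 0, so r = 7, -1.
General solution: c(n) = A·7ⁿ + B·(-1)ⁿ

Characteristic: r² - 6r - 7 = 0, Roots: r = 7, -1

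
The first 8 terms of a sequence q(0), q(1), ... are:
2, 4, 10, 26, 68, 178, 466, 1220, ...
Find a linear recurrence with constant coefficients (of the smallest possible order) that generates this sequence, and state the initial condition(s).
Look for the lowest-order linear relation among consecutive terms.
Observation: q(n) - 3·q(n-1) - (-1)·q(n-2) = 0 holds for the shown terms, and no order-1 relation q(n) = α·q(n-1) + β fits.
Check at n=3: 3·10 + (-1)·4 = 26. ✓

q(n) = 3q(n-1) - q(n-2), q(0) = 2, q(1) = 4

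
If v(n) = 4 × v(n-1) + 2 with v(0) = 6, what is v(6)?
Computing step by step:
v(0) = 6
v(1) = 4 × 6 + 2 = 26
v(2) = 4 × 26 + 2 = 106
v(3) = 4 × 106 + 2 = 426
v(4) = 4 × 426 + 2 = 1706
v(5) = 4 × 1706 + 2 = 6826
v(6) = 4 × 6826 + 2 = 27306

27306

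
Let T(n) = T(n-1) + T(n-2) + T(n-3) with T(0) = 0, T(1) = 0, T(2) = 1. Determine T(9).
Computing the sequence terms:
0, 0, 1, 1, 2, 4, 7, 13, 24, 44

44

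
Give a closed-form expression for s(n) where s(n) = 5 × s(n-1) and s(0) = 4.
Recurrence: s(n) = 5 × s(n-1), initial: s(0) = 4.
Each term is 5 times the previous, so this is geometric with ratio 5. After n steps: s(n) = s(0)·5ⁿ = 4·5ⁿ.

s(n) = 4·5ⁿ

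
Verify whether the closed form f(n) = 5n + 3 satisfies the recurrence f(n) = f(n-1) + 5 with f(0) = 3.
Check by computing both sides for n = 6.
From the recurrence with f(0) = 3:
  f(0) = 3, f(1) = 8, f(2) = 13, f(3) = 18, f(4) = 23, f(5) = 28, f(6) = 33
  so the recurrence gives f(6) = 33.
From the proposed closed form f(n) = 5n + 3:
  f(6) = 33.
Both sides give 33 at n = 6, and the initial condition(s) match, so the closed form is consistent.

Yes, the closed form is correct.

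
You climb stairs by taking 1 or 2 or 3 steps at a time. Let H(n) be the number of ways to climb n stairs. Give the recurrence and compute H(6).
Condition on the size of the last step (1 to 3): before it there were n-1, …, n-3 stairs climbed, and these cases are disjoint, so H(n) = H(n-1) + H(n-2) + H(n-3) (order-3 linear recurrence).
Initial conditions by direct count (compositions of i into parts ≤ 3): H(1) = 1; H(2) = 2; H(3) = 4.
Iterating the recurrence: H(4) = 7, H(5) = 13, H(6) = 24.

H(n) = H(n-1) + H(n-2) + H(n-3), H(1) = 1, H(2) = 2, H(3) = 4; H(6) = 24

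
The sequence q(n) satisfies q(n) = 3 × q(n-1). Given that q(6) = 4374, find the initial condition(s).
In general q(n) = 3ⁿ · q(0). At n = 6: q(0) = q(6) / 3^6 = 4374 / 729 = 6.

q(0) = 6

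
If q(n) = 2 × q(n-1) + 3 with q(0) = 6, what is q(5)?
Computing step by step:
q(0) = 6
q(1) = 2 × 6 + 3 = 15
q(2) = 2 × 15 + 3 = 33
q(3) = 2 × 33 + 3 = 69
q(4) = 2 × 69 + 3 = 141
q(5) = 2 × 141 + 3 = 285

285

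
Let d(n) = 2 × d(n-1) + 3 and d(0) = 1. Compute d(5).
Computing step by step:
d(0) = 1
d(1) = 2 × 1 + 3 = 5
d(2) = 2 × 5 + 3 = 13
d(3) = 2 × 13 + 3 = 29
d(4) = 2 × 29 + 3 = 61
d(5) = 2 × 61 + 3 = 125

125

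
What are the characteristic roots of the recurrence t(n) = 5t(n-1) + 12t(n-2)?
Substitute t(n) = rⁿ and divide through by rⁿ⁻²: r² - 5r - 12 = 0
Discriminant: 5² + 4·12 = 73, not a perfect square, so by the quadratic formula r = (5 ± √73)/2.
General solution: t(n) = A·r₁ⁿ + B·r₂ⁿ where r₁,r₂ = (5 ± √73)/2

Characteristic: r² - 5r - 12 = 0, Roots: r = (5 ± √73)/2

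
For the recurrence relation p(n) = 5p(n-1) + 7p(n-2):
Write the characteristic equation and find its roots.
Substitute p(n) = rⁿ and divide through by rⁿ⁻²: r² - 5r - 7 = 0
Discriminant: 5² + 4·7 = 53, not a perfect square, so by the quadratic formula r = (5 ± √53)/2.
General solution: p(n) = A·r₁ⁿ + B·r₂ⁿ where r₁,r₂ = (5 ± √53)/2

Characteristic: r² - 5r - 7 = 0, Roots: r = (5 ± √53)/2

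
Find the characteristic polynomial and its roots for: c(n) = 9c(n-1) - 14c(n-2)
Substitute c(n) = rⁿ and divide through by rⁿ⁻²: r² - 9r + 14 = 0
Factor: (r - 7)(r - 2) = 0, so r = 7, 2.
General solution: c(n) = A·7ⁿ + B·2ⁿ

Characteristic: r² - 9r + 14 = 0, Roots: r = 7, 2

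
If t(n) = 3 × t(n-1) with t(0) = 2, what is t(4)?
Computing step by step:
t(0) = 2
t(1) = 3 × 2 = 6
t(2) = 3 × 6 = 18
t(3) = 3 × 18 = 54
t(4) = 3 × 54 = 162

162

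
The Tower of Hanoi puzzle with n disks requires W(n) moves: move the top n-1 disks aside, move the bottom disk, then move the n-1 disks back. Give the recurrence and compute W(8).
Moving n disks = move the top n-1 disks aside (W(n-1) moves) + move the largest disk (1 move) + move the n-1 disks back on top (W(n-1) moves), so W(n) = 2W(n-1) + 1, with W(1) = 1 (a single disk takes one move).
First terms: 1, 3, 7, 15, 31, 63, … — each is one less than a power of 2. Indeed W(n) + 1 = 2(W(n-1) + 1) with W(1) + 1 = 2, so W(n) + 1 = 2ⁿ and W(n) = 2ⁿ - 1.
Hence W(8) = 2^8 - 1 = 256 - 1 = 255.

W(n) = 2W(n-1) + 1, W(1) = 1; W(8) = 255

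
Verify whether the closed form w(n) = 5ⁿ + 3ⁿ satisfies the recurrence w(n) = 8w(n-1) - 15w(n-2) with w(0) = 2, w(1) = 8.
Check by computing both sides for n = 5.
From the recurrence with w(0) = 2, w(1) = 8:
  w(0) = 2, w(1) = 8, w(2) = 34, w(3) = 152, w(4) = 706, w(5) = 3368
  so the recurrence gives w(5) = 3368.
From the proposed closed form w(n) = 5ⁿ + 3ⁿ:
  w(5) = 3368.
Both sides give 3368 at n = 5, and the initial condition(s) match, so the closed form is consistent.

Yes, the closed form is correct.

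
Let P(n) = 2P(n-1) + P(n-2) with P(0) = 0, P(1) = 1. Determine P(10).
Computing the sequence terms:
0, 1, 2, 5, 12, 29, 70, 169, 408, 985, 2378

2378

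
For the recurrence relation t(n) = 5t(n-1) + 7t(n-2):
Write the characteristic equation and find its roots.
Substitute t(n) = rⁿ and divide through by rⁿ⁻²: r² - 5r - 7 = 0
Discriminant: 5² + 4·7 = 53, not a perfect square, so by the quadratic formula r = (5 ± √53)/2.
General solution: t(n) = A·r₁ⁿ + B·r₂ⁿ where r₁,r₂ = (5 ± √53)/2

Characteristic: r² - 5r - 7 = 0, Roots: r = (5 ± √53)/2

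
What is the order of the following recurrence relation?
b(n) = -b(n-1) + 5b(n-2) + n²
The order is the largest lag k for which b(n-k) appears. Here the deepest term is b(n-2) (the n² term is non-homogeneous and does not affect the order), so the order is 2.

Order 2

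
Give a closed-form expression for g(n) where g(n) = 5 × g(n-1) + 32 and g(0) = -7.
Recurrence: g(n) = 5 × g(n-1) + 32, initial: g(0) = -7.
Try g(n) = A·5ⁿ + C. Substituting: A·5ⁿ + C = 5(A·5ⁿ⁻¹ + C) + 32 = A·5ⁿ + 5C + 32, so C = 5C + 32, giving C = -8. Then g(0) = A - 8 = -7 gives A = 1.

g(n) = 5ⁿ - 8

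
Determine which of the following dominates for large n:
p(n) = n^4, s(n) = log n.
Comparing growth rates:
Growth-rate hierarchy: log n ≺ any polynomial ≺ any exponential cⁿ (c>1) ≺ n! ≺ nⁿ.
polynomial degree 4 dominates logarithmic asymptotically.

p(n) grows faster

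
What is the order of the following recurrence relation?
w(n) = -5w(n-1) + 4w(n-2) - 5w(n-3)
The order is the largest lag k for which w(n-k) appears. Here the deepest term is w(n-3), so the order is 3.

Order 3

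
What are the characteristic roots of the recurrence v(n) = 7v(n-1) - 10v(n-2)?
Substitute v(n) = rⁿ and divide through by rⁿ⁻²: r² - 7r + 10 = 0
Factor: (r - 2)(r - 5) = 0, so r = 2, 5.
General solution: v(n) = A·2ⁿ + B·5ⁿ

Characteristic: r² - 7r + 10 = 0, Roots: r = 2, 5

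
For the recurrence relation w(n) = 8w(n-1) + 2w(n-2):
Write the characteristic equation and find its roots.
Substitute w(n) = rⁿ and divide through by rⁿ⁻²: r² - 8r - 2 = 0
Discriminant: 8² + 4·2 = 72, not a perfect square, so by the quadratic formula r = (8 ± √72)/2.
General solution: w(n) = A·r₁ⁿ + B·r₂ⁿ where r₁,r₂ = (8 ± √72)/2

Characteristic: r² - 8r - 2 = 0, Roots: r = (8 ± √72)/2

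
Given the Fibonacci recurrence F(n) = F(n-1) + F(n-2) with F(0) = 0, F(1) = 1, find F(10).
Computing the sequence terms:
0, 1, 1, 2, 3, 5, 8, 13, 21, 34, 55

55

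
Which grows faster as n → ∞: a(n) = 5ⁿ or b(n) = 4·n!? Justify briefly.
Comparing growth rates:
Growth-rate hierarchy: log n ≺ any polynomial ≺ any exponential cⁿ (c>1) ≺ n! ≺ nⁿ.
factorial dominates exponential base 5 asymptotically.

b(n) grows faster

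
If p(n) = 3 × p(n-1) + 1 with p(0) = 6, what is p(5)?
Computing step by step:
p(0) = 6
p(1) = 3 × 6 + 1 = 19
p(2) = 3 × 19 + 1 = 58
p(3) = 3 × 58 + 1 = 175
p(4) = 3 × 175 + 1 = 526
p(5) = 3 × 526 + 1 = 1579

1579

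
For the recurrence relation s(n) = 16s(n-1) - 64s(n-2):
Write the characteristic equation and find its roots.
Substitute s(n) = rⁿ and divide through by rⁿ⁻²: r² - 16r + 64 = 0
Factor: (r - 8)² = 0, so r = 8 (double root).
General solution: s(n) = (A + Bn)·8ⁿ

Characteristic: r² - 16r + 64 = 0, Roots: r = 8 (double root)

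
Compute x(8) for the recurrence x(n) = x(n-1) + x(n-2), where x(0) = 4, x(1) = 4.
Computing the sequence terms:
4, 4, 8, 12, 20, 32, 52, 84, 136

136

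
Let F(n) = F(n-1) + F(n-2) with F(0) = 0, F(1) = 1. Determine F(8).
Computing the sequence terms:
0, 1, 1, 2, 3, 5, 8, 13, 21

21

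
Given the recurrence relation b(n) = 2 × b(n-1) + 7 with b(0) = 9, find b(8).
Computing step by step:
b(0) = 9
b(1) = 2 × 9 + 7 = 25
b(2) = 2 × 25 + 7 = 57
b(3) = 2 × 57 + 7 = 121
b(4) = 2 × 121 + 7 = 249
b(5) = 2 × 249 + 7 = 505
b(6) = 2 × 505 + 7 = 1017
b(7) = 2 × 1017 + 7 = 2041
b(8) = 2 × 2041 + 7 = 4089

4089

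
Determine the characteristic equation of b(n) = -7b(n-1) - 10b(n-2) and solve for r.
Substitute b(n) = rⁿ and divide through by rⁿ⁻²: r² + 7r + 10 = 0
Factor: (r + 2)(r + 5) = 0, so r = -2, -5.
General solution: b(n) = A·(-2)ⁿ + B·(-5)ⁿ

Characteristic: r² + 7r + 10 = 0, Roots: r = -2, -5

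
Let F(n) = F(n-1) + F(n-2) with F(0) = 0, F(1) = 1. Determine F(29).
Computing the sequence terms:
0, 1, 1, 2, 3, 5, 8, 13, 21, 34, 55, 89, 144, 233, 377, 610, 987, 1597, 2584, 4181, 6765, 10946, 17711, 28657, 46368, 75025, 121393, 196418, 317811, 514229

514229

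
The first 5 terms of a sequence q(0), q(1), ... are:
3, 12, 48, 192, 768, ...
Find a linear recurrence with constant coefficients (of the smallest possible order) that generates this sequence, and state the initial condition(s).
Look for the lowest-order linear relation among consecutive terms.
Observation: each term is 4× the previous.
Check at n=2: 4·12 = 48. ✓

q(n) = 4 × q(n-1), q(0) = 3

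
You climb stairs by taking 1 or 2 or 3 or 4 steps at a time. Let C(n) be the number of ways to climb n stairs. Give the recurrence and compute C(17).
Condition on the size of the last step (1 to 4): before it there were n-1, …, n-4 stairs climbed, and these cases are disjoint, so C(n) = C(n-1) + C(n-2) + C(n-3) + C(n-4) (order-4 linear recurrence).
Initial conditions by direct count (compositions of i into parts ≤ 4): C(1) = 1; C(2) = 2; C(3) = 4; C(4) = 8.
Iterating the recurrence: C(5) = 15, C(6) = 29, C(7) = 56, C(8) = 108, C(9) = 208, C(10) = 401, C(11) = 773, C(12) = 1490, C(13) = 2872, C(14) = 5536, C(15) = 10671, C(16) = 20569, C(17) = 39648.

C(n) = C(n-1) + C(n-2) + C(n-3) + C(n-4), C(1) = 1, C(2) = 2, C(3) = 4, C(4) = 8; C(17) = 39648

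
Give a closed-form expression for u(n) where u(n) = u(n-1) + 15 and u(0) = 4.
Recurrence: u(n) = u(n-1) + 15, initial: u(0) = 4.
Each step adds 15, so u(n) = u(0) + 15n = 15n + 4.

u(n) = 15n + 4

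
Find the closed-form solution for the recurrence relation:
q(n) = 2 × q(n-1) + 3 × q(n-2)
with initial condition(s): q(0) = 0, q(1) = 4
Recurrence: q(n) = 2 × q(n-1) + 3 × q(n-2), initial: q(0) = 0, q(1) = 4.
Characteristic equation: r² - 2r - 3 = 0, which factors as (r - 3)(r + 1) = 0, so r = 3, -1. General solution q(n) = A·3ⁿ + B·(-1)ⁿ. From q(0) = 0: A + B = 0. From q(1) = 4: 3A - 1B = 4. Solving gives A = 1, B = -1.

q(n) = 3ⁿ - (-1)ⁿ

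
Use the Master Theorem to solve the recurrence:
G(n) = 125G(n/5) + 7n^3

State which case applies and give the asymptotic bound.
Master Theorem template: G(n) = a·G(n/b) + f(n).
Here: a=125, b=5, f(n)=7n^3
Compute log_b(a) = log_5(125) = 3.
f(n) = 7n^3 = Θ(n^3). Case 2: G(n) = Θ(n^3 log n).

Case 2: G(n) = Θ(n^3 log n)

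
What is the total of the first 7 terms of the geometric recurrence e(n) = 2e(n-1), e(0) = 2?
Computing the sequence terms: 2, 4, 8, 16, 32, 64, 128
Adding these values together:

254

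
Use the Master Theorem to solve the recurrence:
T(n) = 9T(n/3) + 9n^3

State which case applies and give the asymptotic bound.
Master Theorem template: T(n) = a·T(n/b) + f(n).
Here: a=9, b=3, f(n)=9n^3
Compute log_b(a) = log_3(9) = 2.
f(n) = 9n^3 = Ω(n^(2+ε)) with ε = 1, and the regularity condition holds (a·f(n/b) = (a/b^3)·f(n) with a/b^3 = 3^-1 < 1). Case 3: T(n) = Θ(f(n)) = Θ(n^3).

Case 3: T(n) = Θ(n^3)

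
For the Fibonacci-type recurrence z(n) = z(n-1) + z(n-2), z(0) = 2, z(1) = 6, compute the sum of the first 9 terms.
Computing the sequence terms: 2, 6, 8, 14, 22, 36, 58, 94, 152
Adding these values together:

392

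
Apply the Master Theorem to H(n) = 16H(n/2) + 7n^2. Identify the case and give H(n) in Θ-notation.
Master Theorem template: H(n) = a·H(n/b) + f(n).
Here: a=16, b=2, f(n)=7n^2
Compute log_b(a) = log_2(16) = 4.
f(n) = 7n^2 = O(n^(4-ε)) with ε = 2. Case 1: H(n) = Θ(n^log_b(a)) = Θ(n^4).

Case 1: H(n) = Θ(n^4)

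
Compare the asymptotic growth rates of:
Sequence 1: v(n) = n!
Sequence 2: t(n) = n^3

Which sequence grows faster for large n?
Comparing growth rates:
Growth-rate hierarchy: log n ≺ any polynomial ≺ any exponential cⁿ (c>1) ≺ n! ≺ nⁿ.
factorial dominates polynomial degree 3 asymptotically.

v(n) grows faster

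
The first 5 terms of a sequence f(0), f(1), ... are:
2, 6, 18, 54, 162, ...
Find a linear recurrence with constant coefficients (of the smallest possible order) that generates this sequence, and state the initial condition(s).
Look for the lowest-order linear relation among consecutive terms.
Observation: each term is 3× the previous.
Check at n=2: 3·6 = 18. ✓

f(n) = 3 × f(n-1), f(0) = 2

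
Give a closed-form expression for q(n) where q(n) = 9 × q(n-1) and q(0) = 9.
Recurrence: q(n) = 9 × q(n-1), initial: q(0) = 9.
Each term is 9 times the previous, so this is geometric with ratio 9. After n steps: q(n) = q(0)·9ⁿ = 9·9ⁿ.

q(n) = 9·9ⁿ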